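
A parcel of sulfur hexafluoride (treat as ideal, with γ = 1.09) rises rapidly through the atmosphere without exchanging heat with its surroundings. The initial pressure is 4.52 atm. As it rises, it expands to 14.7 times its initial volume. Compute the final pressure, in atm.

P₂ ≈ 0.241 atm

Adiabatic: P₁V₁^γ = P₂V₂^γ ⇒ P₂ = P₁ (V₁/V₂)^γ.
P₂ = 4.52 × (1/14.7)^(1.09) = 0.2414 atm.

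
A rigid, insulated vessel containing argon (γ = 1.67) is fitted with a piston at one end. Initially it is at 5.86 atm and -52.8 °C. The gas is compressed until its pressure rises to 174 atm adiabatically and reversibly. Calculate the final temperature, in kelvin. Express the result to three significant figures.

T₂ ≈ 859 K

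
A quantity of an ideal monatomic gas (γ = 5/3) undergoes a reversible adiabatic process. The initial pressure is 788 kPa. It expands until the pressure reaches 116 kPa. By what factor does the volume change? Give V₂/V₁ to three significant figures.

V₂/V₁ ≈ 3.16

From PV^γ = const, V₂/V₁ = (P₁/P₂)^(1/γ).
V₂/V₁ = (788/116)^(3/5) = 3.157.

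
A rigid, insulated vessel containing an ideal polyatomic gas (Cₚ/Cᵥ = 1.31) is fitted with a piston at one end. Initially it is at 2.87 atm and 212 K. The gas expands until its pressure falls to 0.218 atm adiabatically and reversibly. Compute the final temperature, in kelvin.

T₂ ≈ 115 K

Adiabatic: T₂/T₁ = (P₂/P₁)^((γ−1)/γ).
T₂ = 212 × (0.218/2.87)^(0.237) = 115.2 K.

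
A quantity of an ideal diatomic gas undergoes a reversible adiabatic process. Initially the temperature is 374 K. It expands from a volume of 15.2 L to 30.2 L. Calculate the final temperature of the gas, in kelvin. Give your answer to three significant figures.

For a reversible adiabat TV^(γ−1) is constant, so T₂ = T₁ (V₁/V₂)^(γ−1).
For a diatomic ideal gas γ = 7/5, so γ−1 = 2/5.
T₂ = 374 × (15.2/30.2)^(2/5) = 284.2 K.

T₂ ≈ 284 K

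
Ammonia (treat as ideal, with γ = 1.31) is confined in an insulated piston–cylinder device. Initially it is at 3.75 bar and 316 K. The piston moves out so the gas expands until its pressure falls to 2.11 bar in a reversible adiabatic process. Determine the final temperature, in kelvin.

T₂ ≈ 276 K

Adiabatic: T₂/T₁ = (P₂/P₁)^((γ−1)/γ).
T₂ = 316 × (2.11/3.75)^(0.237) = 275.8 K.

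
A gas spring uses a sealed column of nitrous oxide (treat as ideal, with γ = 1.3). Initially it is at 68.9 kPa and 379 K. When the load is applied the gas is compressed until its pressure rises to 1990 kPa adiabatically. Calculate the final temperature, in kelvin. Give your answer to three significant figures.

T₂ ≈ 824 K

Along an adiabat T P^((1−γ)/γ) is constant, so T₂ = T₁ (P₂/P₁)^((γ−1)/γ).
T₂ = 379 × (1990/68.9)^(0.231) = 823.6 K.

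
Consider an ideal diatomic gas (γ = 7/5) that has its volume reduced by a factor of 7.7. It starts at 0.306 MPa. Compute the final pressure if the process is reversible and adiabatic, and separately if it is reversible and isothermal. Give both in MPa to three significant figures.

Isothermal: P₂ = P₁(V₁/V₂) = 0.306×7.7 = 2.356 MPa.
Adiabatic: P₂ = P₁(V₁/V₂)^γ = 0.306×7.7^(7/5) = 5.331 MPa.

adiabatic: 5.33 MPa; isothermal: 2.36 MPa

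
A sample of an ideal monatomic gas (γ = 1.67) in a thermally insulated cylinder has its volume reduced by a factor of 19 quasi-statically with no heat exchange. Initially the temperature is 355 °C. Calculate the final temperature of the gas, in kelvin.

T₂ ≈ 4520 K

For a reversible adiabat TV^(γ−1) is constant, so T₂ = T₁ (V₁/V₂)^(γ−1).
T₁ = 355 °C = 628.1 K.
T₂ = 628.1 × 19^(0.67) = 4517 K.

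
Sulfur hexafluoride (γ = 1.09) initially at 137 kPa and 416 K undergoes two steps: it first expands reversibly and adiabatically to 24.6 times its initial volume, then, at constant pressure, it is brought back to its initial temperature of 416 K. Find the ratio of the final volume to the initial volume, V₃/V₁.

V₃/V₁ ≈ 32.8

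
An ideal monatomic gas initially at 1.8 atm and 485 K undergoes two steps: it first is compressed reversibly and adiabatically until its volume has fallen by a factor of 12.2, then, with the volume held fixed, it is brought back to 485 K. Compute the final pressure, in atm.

P₃ ≈ 22.0 atm

For a monatomic ideal gas γ = 5/3.
Adiabatic step (PV^γ = const): P₂ = 1.8×12.2^(5/3) = 116.4 atm; T₂ = 485×12.2^(2/3) = 2570 K.
Isochoric: P₃ = P₂(T₃/T₂) = 116.4 × (485/2570) = 21.96 atm.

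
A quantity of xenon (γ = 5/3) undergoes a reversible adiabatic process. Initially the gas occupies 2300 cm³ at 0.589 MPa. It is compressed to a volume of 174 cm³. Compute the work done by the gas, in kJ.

P₂ = P₁(V₁/V₂)^γ = 0.589×(2300/174)^(5/3) = 43.53 MPa.
For a reversible adiabat, W_by_gas = (P₁V₁ − P₂V₂)/(γ−1).
W_by = (589000×0.0023 − 4.353×10^7×0.000174) / (2/3) = -9328 J.

W ≈ -9.33 kJ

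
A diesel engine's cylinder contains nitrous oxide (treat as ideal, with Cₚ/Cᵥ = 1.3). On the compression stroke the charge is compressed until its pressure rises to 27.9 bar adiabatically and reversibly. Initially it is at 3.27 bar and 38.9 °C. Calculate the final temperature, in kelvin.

T₂ ≈ 512 K

Along an adiabat T P^((1−γ)/γ) is constant, so T₂ = T₁ (P₂/P₁)^((γ−1)/γ).
T₁ = 38.9 °C = 312 K.
T₂ = 312 × (27.9/3.27)^(0.231) = 511.8 K.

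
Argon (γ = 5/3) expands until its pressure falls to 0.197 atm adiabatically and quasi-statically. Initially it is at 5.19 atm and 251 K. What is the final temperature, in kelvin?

Along an adiabat T P^((1−γ)/γ) is constant, so T₂ = T₁ (P₂/P₁)^((γ−1)/γ).
T₂ = 251 × (0.197/5.19)^(2/5) = 67.83 K.

T₂ ≈ 67.8 K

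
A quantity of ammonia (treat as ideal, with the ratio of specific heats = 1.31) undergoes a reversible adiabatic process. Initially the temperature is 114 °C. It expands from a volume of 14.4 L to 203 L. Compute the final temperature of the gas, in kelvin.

Adiabatic: T₁V₁^(γ−1) = T₂V₂^(γ−1) ⇒ T₂ = T₁ (V₁/V₂)^(γ−1).
T₁ = 114 °C = 387.1 K.
T₂ = 387.1 × (14.4/203)^(0.31) = 170.5 K.

T₂ ≈ 170 K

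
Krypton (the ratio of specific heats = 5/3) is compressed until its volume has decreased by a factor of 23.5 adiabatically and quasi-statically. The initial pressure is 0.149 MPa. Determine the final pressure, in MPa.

P₂ ≈ 28.7 MPa

Adiabatic: P₁V₁^γ = P₂V₂^γ ⇒ P₂ = P₁ (V₁/V₂)^γ.
P₂ = 0.149 × 23.5^(5/3) = 28.73 MPa.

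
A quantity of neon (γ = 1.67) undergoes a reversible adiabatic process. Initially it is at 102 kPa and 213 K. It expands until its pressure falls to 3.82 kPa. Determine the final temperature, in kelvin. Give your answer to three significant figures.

Along an adiabat T P^((1−γ)/γ) is constant, so T₂ = T₁ (P₂/P₁)^((γ−1)/γ).
T₂ = 213 × (3.82/102)^(0.401) = 57.02 K.

T₂ ≈ 57.0 K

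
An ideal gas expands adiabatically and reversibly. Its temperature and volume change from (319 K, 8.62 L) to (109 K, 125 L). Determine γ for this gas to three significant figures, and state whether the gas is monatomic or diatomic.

γ ≈ 1.40; diatomic

TV^(γ−1) = const ⇒ γ − 1 = ln(T₂/T₁) / ln(V₁/V₂).
γ = 1 + ln(109/319) / ln(8.62/125) = 1.402.
γ ≈ 1.40 is close to 7/5, so the gas is diatomic.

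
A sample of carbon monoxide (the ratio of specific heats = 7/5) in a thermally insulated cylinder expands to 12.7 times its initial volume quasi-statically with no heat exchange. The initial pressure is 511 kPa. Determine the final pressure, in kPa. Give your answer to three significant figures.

P₂ ≈ 14.6 kPa

Since PV^γ is constant along a reversible adiabat, P₂ = P₁ (V₁/V₂)^γ.
P₂ = 511 × (1/12.7)^(7/5) = 14.56 kPa.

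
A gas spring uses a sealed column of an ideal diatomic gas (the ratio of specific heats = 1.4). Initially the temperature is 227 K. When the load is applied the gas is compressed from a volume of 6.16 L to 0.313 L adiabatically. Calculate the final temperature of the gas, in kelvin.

T₂ ≈ 748 K

Adiabatic: T₁V₁^(γ−1) = T₂V₂^(γ−1) ⇒ T₂ = T₁ (V₁/V₂)^(γ−1).
T₂ = 227 × (6.16/0.313)^(0.4) = 747.6 K.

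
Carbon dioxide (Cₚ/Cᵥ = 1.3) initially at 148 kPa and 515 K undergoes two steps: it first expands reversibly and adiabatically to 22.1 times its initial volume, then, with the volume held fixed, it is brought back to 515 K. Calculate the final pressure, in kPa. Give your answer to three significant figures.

P₃ ≈ 6.70 kPa

Adiabatic step (PV^γ = const): P₂ = 148×(1/22.1)^(1.3) = 2.646 kPa; T₂ = 515×(1/22.1)^(0.3) = 203.5 K.
Isochoric: P₃ = P₂(T₃/T₂) = 2.646 × (515/203.5) = 6.697 kPa.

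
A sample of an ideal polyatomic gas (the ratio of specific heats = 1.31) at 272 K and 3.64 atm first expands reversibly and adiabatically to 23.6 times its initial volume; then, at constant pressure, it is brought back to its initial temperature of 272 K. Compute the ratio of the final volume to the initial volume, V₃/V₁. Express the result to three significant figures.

Adiabatic step: V₂/V₁ = 23.6; T₂ = T₁·(1/23.6)^(0.31) = 102.1 K.
Isobaric step: V₃/V₂ = T₃/T₂ = 272/102.1.
V₃/V₁ = (V₂/V₁)(V₃/V₂) = 23.6 × (272/102.1) = 62.88.

V₃/V₁ ≈ 62.9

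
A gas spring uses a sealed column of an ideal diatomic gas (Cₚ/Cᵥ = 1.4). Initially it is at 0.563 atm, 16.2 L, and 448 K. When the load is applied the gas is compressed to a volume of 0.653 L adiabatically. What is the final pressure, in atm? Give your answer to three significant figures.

Adiabatic: P₁V₁^γ = P₂V₂^γ ⇒ P₂ = P₁ (V₁/V₂)^γ.
P₂ = 0.563 × (16.2/0.653)^(1.4) = 50.46 atm.

P₂ ≈ 50.5 atm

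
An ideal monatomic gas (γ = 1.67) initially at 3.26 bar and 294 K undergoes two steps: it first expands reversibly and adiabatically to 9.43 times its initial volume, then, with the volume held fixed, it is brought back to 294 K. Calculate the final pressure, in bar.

P₃ ≈ 0.346 bar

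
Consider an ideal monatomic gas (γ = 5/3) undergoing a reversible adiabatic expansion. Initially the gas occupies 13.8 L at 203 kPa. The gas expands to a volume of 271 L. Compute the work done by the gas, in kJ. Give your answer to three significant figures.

P₂ = P₁(V₁/V₂)^γ = 203×(13.8/271)^(5/3) = 1.42 kPa.
For a reversible adiabat, W_by_gas = (P₁V₁ − P₂V₂)/(γ−1).
W_by = (203000×0.0138 − 1420×0.271) / (2/3) = 3625 J.

W ≈ 3.62 kJ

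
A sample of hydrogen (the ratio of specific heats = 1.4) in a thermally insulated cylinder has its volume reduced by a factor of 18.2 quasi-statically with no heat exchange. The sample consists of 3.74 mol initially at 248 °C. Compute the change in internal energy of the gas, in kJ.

ΔU ≈ 88.8 kJ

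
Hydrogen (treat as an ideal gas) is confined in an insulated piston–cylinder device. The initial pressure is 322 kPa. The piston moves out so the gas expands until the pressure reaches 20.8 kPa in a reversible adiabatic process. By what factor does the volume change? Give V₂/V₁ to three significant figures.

V₂/V₁ ≈ 7.08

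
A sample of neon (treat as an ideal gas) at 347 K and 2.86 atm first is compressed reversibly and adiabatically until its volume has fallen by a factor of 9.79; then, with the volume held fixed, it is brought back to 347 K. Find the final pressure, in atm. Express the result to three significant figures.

P₃ ≈ 28.0 atm

For a monatomic ideal gas γ = 5/3.
Adiabatic step (PV^γ = const): P₂ = 2.86×9.79^(5/3) = 128.1 atm; T₂ = 347×9.79^(2/3) = 1588 K.
Isochoric: P₃ = P₂(T₃/T₂) = 128.1 × (347/1588) = 28 atm.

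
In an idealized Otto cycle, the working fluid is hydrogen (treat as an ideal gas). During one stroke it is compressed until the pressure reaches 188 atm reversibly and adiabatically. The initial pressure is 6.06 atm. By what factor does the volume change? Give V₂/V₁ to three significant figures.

V₂/V₁ ≈ 0.0860

From PV^γ = const, V₂/V₁ = (P₁/P₂)^(1/γ).
For a diatomic ideal gas γ = 7/5.
V₂/V₁ = (6.06/188)^(5/7) = 0.086.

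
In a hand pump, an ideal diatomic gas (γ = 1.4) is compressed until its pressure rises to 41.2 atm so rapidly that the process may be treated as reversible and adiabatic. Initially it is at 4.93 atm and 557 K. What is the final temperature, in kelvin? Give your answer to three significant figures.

Adiabatic: T₂/T₁ = (P₂/P₁)^((γ−1)/γ).
T₂ = 557 × (41.2/4.93)^(0.286) = 1022 K.

T₂ ≈ 1020 K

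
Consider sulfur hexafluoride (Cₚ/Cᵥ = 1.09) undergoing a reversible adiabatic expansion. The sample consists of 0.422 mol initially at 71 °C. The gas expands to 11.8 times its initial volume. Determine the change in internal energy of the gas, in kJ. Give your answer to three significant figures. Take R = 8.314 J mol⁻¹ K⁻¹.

Adiabatic: T₁V₁^(γ−1) = T₂V₂^(γ−1) ⇒ T₂ = T₁ (V₁/V₂)^(γ−1).
T₁ = 71 °C = 344.1 K.
T₂ = 344.1 × (1/11.8)^(0.09) = 275.6 K.
Q = 0, so ΔU = W_on_gas = nCᵥΔT with Cᵥ = R/(γ−1) = 92.38 J/(mol·K).
ΔU = 0.422 × 92.38 × (275.6 − 344.1) = -2672 J.

ΔU ≈ -2.67 kJ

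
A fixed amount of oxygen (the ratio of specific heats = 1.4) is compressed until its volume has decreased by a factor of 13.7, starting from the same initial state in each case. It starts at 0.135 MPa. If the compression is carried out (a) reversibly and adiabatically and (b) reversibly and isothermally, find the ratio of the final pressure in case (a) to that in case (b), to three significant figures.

P_adiabatic / P_isothermal ≈ 2.85

Isothermal: P_b = P₁(V₁/V₂) = 0.135×13.7.
Adiabatic: P_a = P₁(V₁/V₂)^γ = 0.135×13.7^(1.4).
P_a/P_b = (V₁/V₂)^(γ−1) = 13.7^(0.4) = 2.849.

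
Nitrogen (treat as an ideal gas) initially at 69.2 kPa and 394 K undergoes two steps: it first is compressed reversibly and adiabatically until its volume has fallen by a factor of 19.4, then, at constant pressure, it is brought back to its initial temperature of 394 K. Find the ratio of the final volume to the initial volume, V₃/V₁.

V₃/V₁ ≈ 0.0157

For a diatomic ideal gas γ = 7/5.
Adiabatic step: V₂/V₁ = 0.05155; T₂ = T₁·19.4^(2/5) = 1290 K.
Isobaric step: V₃/V₂ = T₃/T₂ = 394/1290.
V₃/V₁ = (V₂/V₁)(V₃/V₂) = 0.05155 × (394/1290) = 0.01574.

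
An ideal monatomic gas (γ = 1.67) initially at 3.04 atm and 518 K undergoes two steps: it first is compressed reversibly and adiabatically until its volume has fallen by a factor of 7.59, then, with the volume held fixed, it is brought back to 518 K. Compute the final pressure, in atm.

Adiabatic step (PV^γ = const): P₂ = 3.04×7.59^(1.67) = 89.72 atm; T₂ = 518×7.59^(0.67) = 2014 K.
Isochoric: P₃ = P₂(T₃/T₂) = 89.72 × (518/2014) = 23.07 atm.

P₃ ≈ 23.1 atm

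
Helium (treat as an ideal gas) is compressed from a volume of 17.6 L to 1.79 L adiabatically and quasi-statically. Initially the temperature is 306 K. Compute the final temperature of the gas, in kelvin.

T₂ ≈ 1400 K

For a reversible adiabat TV^(γ−1) is constant, so T₂ = T₁ (V₁/V₂)^(γ−1).
For a monatomic ideal gas γ = 5/3, so γ−1 = 2/3.
T₂ = 306 × (17.6/1.79)^(2/3) = 1404 K.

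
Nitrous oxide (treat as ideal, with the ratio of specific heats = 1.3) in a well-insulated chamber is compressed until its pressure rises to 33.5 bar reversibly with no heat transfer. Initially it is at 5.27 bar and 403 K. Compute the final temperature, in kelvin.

Adiabatic: T₂/T₁ = (P₂/P₁)^((γ−1)/γ).
T₂ = 403 × (33.5/5.27)^(0.231) = 617.5 K.

T₂ ≈ 618 K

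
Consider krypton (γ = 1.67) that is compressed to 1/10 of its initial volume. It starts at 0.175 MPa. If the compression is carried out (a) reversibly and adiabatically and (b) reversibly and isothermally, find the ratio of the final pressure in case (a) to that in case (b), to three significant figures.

P_adiabatic / P_isothermal ≈ 4.68

Isothermal: P_b = P₁(V₁/V₂) = 0.175×10.
Adiabatic: P_a = P₁(V₁/V₂)^γ = 0.175×10^(1.67).
P_a/P_b = (V₁/V₂)^(γ−1) = 10^(0.67) = 4.677.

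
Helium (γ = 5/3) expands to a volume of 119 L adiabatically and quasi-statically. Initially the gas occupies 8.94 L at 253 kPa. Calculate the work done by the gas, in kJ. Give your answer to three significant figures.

W ≈ 2.79 kJ

P₂ = P₁(V₁/V₂)^γ = 253×(8.94/119)^(5/3) = 3.384 kPa.
For a reversible adiabat, W_by_gas = (P₁V₁ − P₂V₂)/(γ−1).
W_by = (253000×0.00894 − 3384×0.119) / (2/3) = 2789 J.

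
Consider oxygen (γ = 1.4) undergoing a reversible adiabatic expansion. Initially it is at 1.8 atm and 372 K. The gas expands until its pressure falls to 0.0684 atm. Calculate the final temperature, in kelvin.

Adiabatic: T₂/T₁ = (P₂/P₁)^((γ−1)/γ).
T₂ = 372 × (0.0684/1.8)^(0.286) = 146.1 K.

T₂ ≈ 146 K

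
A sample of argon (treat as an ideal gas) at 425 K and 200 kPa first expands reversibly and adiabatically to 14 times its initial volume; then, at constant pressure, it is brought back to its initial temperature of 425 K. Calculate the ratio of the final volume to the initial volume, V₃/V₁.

For a monatomic ideal gas γ = 5/3.
Adiabatic step: V₂/V₁ = 14; T₂ = T₁·(1/14)^(2/3) = 73.17 K.
Isobaric step: V₃/V₂ = T₃/T₂ = 425/73.17.
V₃/V₁ = (V₂/V₁)(V₃/V₂) = 14 × (425/73.17) = 81.32.

V₃/V₁ ≈ 81.3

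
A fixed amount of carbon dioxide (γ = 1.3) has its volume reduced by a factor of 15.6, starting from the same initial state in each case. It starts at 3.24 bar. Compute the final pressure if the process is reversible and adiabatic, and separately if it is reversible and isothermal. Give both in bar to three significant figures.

adiabatic: 115 bar; isothermal: 50.5 bar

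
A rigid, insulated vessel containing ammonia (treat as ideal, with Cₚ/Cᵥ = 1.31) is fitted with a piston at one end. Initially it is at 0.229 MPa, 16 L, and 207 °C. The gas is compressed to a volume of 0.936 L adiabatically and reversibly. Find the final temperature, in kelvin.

T₂ ≈ 1160 K

For a reversible adiabat TV^(γ−1) is constant, so T₂ = T₁ (V₁/V₂)^(γ−1).
T₁ = 207 °C = 480.1 K.
T₂ = 480.1 × (16/0.936)^(0.31) = 1158 K.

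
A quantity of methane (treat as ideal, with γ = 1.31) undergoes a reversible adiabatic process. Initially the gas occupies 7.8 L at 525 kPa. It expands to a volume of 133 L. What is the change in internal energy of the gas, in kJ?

ΔU ≈ -7.73 kJ

P₂ = P₁(V₁/V₂)^γ = 525×(7.8/133)^(1.31) = 12.78 kPa.
For a reversible adiabat, W_by_gas = (P₁V₁ − P₂V₂)/(γ−1).
W_by = (525000×0.0078 − 12780×0.133) / (0.31) = 7726 J.
Q = 0 ⇒ ΔU = −W_by = -7726 J.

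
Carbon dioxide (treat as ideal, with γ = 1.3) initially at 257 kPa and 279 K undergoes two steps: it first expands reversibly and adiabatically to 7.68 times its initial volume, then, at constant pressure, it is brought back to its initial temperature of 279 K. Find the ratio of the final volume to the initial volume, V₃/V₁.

V₃/V₁ ≈ 14.2

Adiabatic step: V₂/V₁ = 7.68; T₂ = T₁·(1/7.68)^(0.3) = 151.4 K.
Isobaric step: V₃/V₂ = T₃/T₂ = 279/151.4.
V₃/V₁ = (V₂/V₁)(V₃/V₂) = 7.68 × (279/151.4) = 14.16.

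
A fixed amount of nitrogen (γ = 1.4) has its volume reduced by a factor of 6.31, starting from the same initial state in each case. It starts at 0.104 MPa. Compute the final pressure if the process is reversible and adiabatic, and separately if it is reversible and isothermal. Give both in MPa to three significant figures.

Isothermal: P₂ = P₁(V₁/V₂) = 0.104×6.31 = 0.6562 MPa.
Adiabatic: P₂ = P₁(V₁/V₂)^γ = 0.104×6.31^(1.4) = 1.371 MPa.

adiabatic: 1.37 MPa; isothermal: 0.656 MPa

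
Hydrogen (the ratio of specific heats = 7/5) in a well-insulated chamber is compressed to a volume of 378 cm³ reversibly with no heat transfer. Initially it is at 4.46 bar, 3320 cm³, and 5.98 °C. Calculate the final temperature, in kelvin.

Adiabatic: T₁V₁^(γ−1) = T₂V₂^(γ−1) ⇒ T₂ = T₁ (V₁/V₂)^(γ−1).
T₁ = 5.98 °C = 279.1 K.
T₂ = 279.1 × (3320/378)^(2/5) = 665.7 K.

T₂ ≈ 666 K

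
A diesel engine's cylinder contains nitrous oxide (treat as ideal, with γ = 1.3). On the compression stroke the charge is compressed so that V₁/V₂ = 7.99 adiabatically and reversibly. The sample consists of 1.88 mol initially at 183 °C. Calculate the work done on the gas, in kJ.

Adiabatic: T₁V₁^(γ−1) = T₂V₂^(γ−1) ⇒ T₂ = T₁ (V₁/V₂)^(γ−1).
T₁ = 183 °C = 456.1 K.
T₂ = 456.1 × 7.99^(0.3) = 850.9 K.
Q = 0, so ΔU = W_on_gas = nCᵥΔT with Cᵥ = R/(γ−1) = 27.71 J/(mol·K).
ΔU = 1.88 × 27.71 × (850.9 − 456.1) = 20570 J.

W ≈ 20.6 kJ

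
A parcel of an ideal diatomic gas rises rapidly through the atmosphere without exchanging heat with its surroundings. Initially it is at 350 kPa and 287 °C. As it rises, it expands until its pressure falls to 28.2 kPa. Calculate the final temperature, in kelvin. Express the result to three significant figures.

T₂ ≈ 273 K

Along an adiabat T P^((1−γ)/γ) is constant, so T₂ = T₁ (P₂/P₁)^((γ−1)/γ).
For a diatomic ideal gas γ = 7/5, so (γ−1)/γ = 2/7.
T₁ = 287 °C = 560.1 K.
T₂ = 560.1 × (28.2/350)^(2/7) = 272.8 K.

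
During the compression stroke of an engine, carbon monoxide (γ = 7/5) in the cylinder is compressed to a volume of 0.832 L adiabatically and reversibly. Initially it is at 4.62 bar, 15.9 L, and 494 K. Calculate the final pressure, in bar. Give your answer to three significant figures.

Since PV^γ is constant along a reversible adiabat, P₂ = P₁ (V₁/V₂)^γ.
P₂ = 4.62 × (15.9/0.832)^(7/5) = 287.4 bar.

P₂ ≈ 287 bar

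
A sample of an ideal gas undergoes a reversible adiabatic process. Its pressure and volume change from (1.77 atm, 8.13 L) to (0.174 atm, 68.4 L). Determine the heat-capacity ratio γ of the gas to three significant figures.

PV^γ = const ⇒ γ = ln(P₂/P₁) / ln(V₁/V₂).
γ = ln(0.174/1.77) / ln(8.13/68.4) = 1.089.

γ ≈ 1.09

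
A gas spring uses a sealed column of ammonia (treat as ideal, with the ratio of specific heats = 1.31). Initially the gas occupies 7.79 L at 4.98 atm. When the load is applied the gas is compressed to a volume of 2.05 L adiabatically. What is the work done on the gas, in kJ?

W ≈ 6.50 kJ

P₂ = P₁(V₁/V₂)^γ = 4.98×(7.79/2.05)^(1.31) = 28.63 atm.
For a reversible adiabat, W_by_gas = (P₁V₁ − P₂V₂)/(γ−1).
W_by = (504600×0.00779 − 2.9×10^6×0.00205) / (0.31) = -6500 J.
W_on_gas = −W_by = 6500 J.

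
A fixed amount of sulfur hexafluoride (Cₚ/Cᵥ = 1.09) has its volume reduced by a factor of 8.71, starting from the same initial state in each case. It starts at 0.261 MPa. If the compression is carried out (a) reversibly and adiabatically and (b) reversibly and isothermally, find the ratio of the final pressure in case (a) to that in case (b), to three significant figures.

P_adiabatic / P_isothermal ≈ 1.22

Isothermal: P_b = P₁(V₁/V₂) = 0.261×8.71.
Adiabatic: P_a = P₁(V₁/V₂)^γ = 0.261×8.71^(1.09).
P_a/P_b = (V₁/V₂)^(γ−1) = 8.71^(0.09) = 1.215.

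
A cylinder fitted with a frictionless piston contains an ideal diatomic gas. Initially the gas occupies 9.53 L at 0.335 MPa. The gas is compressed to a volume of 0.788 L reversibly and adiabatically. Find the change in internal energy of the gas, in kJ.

ΔU ≈ 13.7 kJ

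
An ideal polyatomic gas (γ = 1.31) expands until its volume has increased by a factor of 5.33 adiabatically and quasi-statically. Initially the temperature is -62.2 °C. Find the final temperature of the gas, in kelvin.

T₂ ≈ 126 K

For a reversible adiabat TV^(γ−1) is constant, so T₂ = T₁ (V₁/V₂)^(γ−1).
T₁ = -62.2 °C = 210.9 K.
T₂ = 210.9 × (1/5.33)^(0.31) = 125.6 K.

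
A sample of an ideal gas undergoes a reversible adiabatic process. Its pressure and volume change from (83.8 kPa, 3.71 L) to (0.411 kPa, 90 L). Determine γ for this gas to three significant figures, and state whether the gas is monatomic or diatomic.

γ ≈ 1.67; monatomic

PV^γ = const ⇒ γ = ln(P₂/P₁) / ln(V₁/V₂).
γ = ln(0.411/83.8) / ln(3.71/90) = 1.668.
γ ≈ 1.67 is close to 5/3, so the gas is monatomic.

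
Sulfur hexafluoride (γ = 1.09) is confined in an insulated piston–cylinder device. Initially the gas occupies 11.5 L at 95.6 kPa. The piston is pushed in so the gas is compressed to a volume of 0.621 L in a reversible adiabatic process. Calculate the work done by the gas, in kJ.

P₂ = P₁(V₁/V₂)^γ = 95.6×(11.5/0.621)^(1.09) = 2302 kPa.
For a reversible adiabat, W_by_gas = (P₁V₁ − P₂V₂)/(γ−1).
W_by = (95600×0.0115 − 2.302×10^6×0.000621) / (0.09) = -3670 J.

W ≈ -3.67 kJ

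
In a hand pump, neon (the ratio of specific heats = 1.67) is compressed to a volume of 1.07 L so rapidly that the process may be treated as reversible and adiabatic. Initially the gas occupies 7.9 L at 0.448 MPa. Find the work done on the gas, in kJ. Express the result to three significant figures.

W ≈ 14.9 kJ

P₂ = P₁(V₁/V₂)^γ = 0.448×(7.9/1.07)^(1.67) = 12.63 MPa.
For a reversible adiabat, W_by_gas = (P₁V₁ − P₂V₂)/(γ−1).
W_by = (448000×0.0079 − 1.263×10^7×0.00107) / (0.67) = -14880 J.
W_on_gas = −W_by = 14880 J.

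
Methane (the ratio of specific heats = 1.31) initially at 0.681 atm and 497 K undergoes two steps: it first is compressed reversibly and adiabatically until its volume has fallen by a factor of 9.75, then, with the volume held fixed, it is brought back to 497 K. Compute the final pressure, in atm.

P₃ ≈ 6.64 atm

Adiabatic step (PV^γ = const): P₂ = 0.681×9.75^(1.31) = 13.45 atm; T₂ = 497×9.75^(0.31) = 1007 K.
Isochoric: P₃ = P₂(T₃/T₂) = 13.45 × (497/1007) = 6.64 atm.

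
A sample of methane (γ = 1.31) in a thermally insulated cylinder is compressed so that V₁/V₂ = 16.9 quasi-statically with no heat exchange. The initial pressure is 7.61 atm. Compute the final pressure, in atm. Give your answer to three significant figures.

Adiabatic: P₁V₁^γ = P₂V₂^γ ⇒ P₂ = P₁ (V₁/V₂)^γ.
P₂ = 7.61 × 16.9^(1.31) = 309 atm.

P₂ ≈ 309 atm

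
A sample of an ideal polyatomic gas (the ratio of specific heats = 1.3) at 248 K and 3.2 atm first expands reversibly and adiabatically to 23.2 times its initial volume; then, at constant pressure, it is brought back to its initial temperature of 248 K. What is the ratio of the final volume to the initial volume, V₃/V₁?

V₃/V₁ ≈ 59.6

Adiabatic step: V₂/V₁ = 23.2; T₂ = T₁·(1/23.2)^(0.3) = 96.56 K.
Isobaric step: V₃/V₂ = T₃/T₂ = 248/96.56.
V₃/V₁ = (V₂/V₁)(V₃/V₂) = 23.2 × (248/96.56) = 59.58.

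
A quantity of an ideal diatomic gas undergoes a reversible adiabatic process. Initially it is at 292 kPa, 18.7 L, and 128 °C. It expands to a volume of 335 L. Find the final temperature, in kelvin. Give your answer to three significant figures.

Adiabatic: T₁V₁^(γ−1) = T₂V₂^(γ−1) ⇒ T₂ = T₁ (V₁/V₂)^(γ−1).
γ = 7/5 for a diatomic ideal gas.
T₁ = 128 °C = 401.1 K.
T₂ = 401.1 × (18.7/335)^(2/5) = 126.5 K.

T₂ ≈ 126 K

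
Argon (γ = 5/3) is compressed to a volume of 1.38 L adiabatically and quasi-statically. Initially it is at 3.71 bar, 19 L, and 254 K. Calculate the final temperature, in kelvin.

T₂ ≈ 1460 K

For a reversible adiabat TV^(γ−1) is constant, so T₂ = T₁ (V₁/V₂)^(γ−1).
T₂ = 254 × (19/1.38)^(2/3) = 1459 K.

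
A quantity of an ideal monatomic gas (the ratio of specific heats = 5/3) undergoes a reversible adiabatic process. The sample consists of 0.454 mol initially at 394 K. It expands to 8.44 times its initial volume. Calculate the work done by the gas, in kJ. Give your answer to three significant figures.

Adiabatic: T₁V₁^(γ−1) = T₂V₂^(γ−1) ⇒ T₂ = T₁ (V₁/V₂)^(γ−1).
T₂ = 394 × (1/8.44)^(2/3) = 95.05 K.
Q = 0, so ΔU = W_on_gas = nCᵥΔT with Cᵥ = R/(γ−1) = 12.47 J/(mol·K).
ΔU = 0.454 × 12.47 × (95.05 − 394) = -1693 J.
Work done by the gas = −ΔU = 1693 J.

W ≈ 1.69 kJ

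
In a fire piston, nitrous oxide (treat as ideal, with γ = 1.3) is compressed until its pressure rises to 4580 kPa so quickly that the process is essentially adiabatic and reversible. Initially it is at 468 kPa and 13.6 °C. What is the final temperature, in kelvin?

Adiabatic: T₂/T₁ = (P₂/P₁)^((γ−1)/γ).
T₁ = 13.6 °C = 286.8 K.
T₂ = 286.8 × (4580/468)^(0.231) = 485.4 K.

T₂ ≈ 485 K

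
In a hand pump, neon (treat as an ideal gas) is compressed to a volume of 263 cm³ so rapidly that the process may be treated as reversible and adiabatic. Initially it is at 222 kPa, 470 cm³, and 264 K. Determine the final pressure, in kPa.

P₂ ≈ 584 kPa

Adiabatic: P₁V₁^γ = P₂V₂^γ ⇒ P₂ = P₁ (V₁/V₂)^γ.
γ = 5/3 for a monatomic ideal gas.
P₂ = 222 × (470/263)^(5/3) = 584.2 kPa.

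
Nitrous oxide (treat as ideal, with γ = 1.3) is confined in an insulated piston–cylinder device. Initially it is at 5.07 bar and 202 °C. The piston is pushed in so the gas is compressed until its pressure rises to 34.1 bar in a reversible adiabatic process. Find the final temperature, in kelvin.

T₂ ≈ 738 K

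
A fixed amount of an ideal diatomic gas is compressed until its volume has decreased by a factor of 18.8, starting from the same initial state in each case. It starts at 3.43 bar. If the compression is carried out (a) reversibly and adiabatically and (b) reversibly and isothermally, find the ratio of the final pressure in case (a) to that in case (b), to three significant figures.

P_adiabatic / P_isothermal ≈ 3.23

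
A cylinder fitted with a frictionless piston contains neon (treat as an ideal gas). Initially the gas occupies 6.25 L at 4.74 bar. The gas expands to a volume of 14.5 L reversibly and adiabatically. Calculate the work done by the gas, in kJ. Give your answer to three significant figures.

W ≈ 1.91 kJ

γ = 5/3 for a monatomic ideal gas.
P₂ = P₁(V₁/V₂)^γ = 4.74×(6.25/14.5)^(5/3) = 1.166 bar.
For a reversible adiabat, W_by_gas = (P₁V₁ − P₂V₂)/(γ−1).
W_by = (474000×0.00625 − 116600×0.0145) / (2/3) = 1908 J.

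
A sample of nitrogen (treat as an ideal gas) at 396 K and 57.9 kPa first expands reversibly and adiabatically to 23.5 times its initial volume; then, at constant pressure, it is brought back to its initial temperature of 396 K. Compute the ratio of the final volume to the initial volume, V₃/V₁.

V₃/V₁ ≈ 83.1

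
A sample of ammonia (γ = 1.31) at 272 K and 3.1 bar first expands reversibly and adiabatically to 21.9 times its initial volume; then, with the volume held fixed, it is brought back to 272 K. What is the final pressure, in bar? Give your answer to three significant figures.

P₃ ≈ 0.142 bar

Adiabatic step (PV^γ = const): P₂ = 3.1×(1/21.9)^(1.31) = 0.05437 bar; T₂ = 272×(1/21.9)^(0.31) = 104.5 K.
Isochoric: P₃ = P₂(T₃/T₂) = 0.05437 × (272/104.5) = 0.1416 bar.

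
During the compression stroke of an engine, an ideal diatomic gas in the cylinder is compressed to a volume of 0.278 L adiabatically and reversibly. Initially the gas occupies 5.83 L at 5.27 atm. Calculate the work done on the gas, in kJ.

W ≈ 18.5 kJ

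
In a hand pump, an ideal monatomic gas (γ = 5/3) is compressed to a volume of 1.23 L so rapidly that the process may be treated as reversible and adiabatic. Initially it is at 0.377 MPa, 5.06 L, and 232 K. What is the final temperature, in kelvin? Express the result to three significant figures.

Adiabatic: T₁V₁^(γ−1) = T₂V₂^(γ−1) ⇒ T₂ = T₁ (V₁/V₂)^(γ−1).
T₂ = 232 × (5.06/1.23)^(2/3) = 595.6 K.

T₂ ≈ 596 K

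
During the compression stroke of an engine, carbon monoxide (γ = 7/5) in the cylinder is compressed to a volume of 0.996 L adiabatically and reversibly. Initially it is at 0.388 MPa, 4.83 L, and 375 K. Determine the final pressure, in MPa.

Adiabatic: P₁V₁^γ = P₂V₂^γ ⇒ P₂ = P₁ (V₁/V₂)^γ.
P₂ = 0.388 × (4.83/0.996)^(7/5) = 3.538 MPa.

P₂ ≈ 3.54 MPa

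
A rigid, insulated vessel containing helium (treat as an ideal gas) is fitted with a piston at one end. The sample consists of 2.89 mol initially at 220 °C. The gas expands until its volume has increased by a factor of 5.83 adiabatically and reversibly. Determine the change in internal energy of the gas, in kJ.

For a reversible adiabat TV^(γ−1) is constant, so T₂ = T₁ (V₁/V₂)^(γ−1).
γ = 5/3 for a monatomic ideal gas, so γ−1 = 2/3.
T₁ = 220 °C = 493.1 K.
T₂ = 493.1 × (1/5.83)^(2/3) = 152.2 K.
Q = 0, so ΔU = W_on_gas = nCᵥΔT with Cᵥ = R/(γ−1) = 12.47 J/(mol·K).
ΔU = 2.89 × 12.47 × (152.2 − 493.1) = -12290 J.

ΔU ≈ -12.3 kJ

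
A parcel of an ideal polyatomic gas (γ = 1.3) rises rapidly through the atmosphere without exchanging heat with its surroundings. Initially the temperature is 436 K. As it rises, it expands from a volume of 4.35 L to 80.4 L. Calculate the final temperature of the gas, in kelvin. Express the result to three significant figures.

Adiabatic: T₁V₁^(γ−1) = T₂V₂^(γ−1) ⇒ T₂ = T₁ (V₁/V₂)^(γ−1).
T₂ = 436 × (4.35/80.4)^(0.3) = 181.7 K.

T₂ ≈ 182 K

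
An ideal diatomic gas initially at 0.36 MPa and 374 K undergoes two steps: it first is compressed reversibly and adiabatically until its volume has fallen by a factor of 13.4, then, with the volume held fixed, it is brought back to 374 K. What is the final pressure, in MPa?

P₃ ≈ 4.82 MPa

For a diatomic ideal gas γ = 7/5.
Adiabatic step (PV^γ = const): P₂ = 0.36×13.4^(7/5) = 13.62 MPa; T₂ = 374×13.4^(2/5) = 1056 K.
Isochoric: P₃ = P₂(T₃/T₂) = 13.62 × (374/1056) = 4.824 MPa.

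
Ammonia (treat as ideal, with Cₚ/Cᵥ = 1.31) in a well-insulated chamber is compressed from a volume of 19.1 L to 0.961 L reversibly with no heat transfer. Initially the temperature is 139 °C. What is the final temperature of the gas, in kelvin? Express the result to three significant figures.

Adiabatic: T₁V₁^(γ−1) = T₂V₂^(γ−1) ⇒ T₂ = T₁ (V₁/V₂)^(γ−1).
T₁ = 139 °C = 412.1 K.
T₂ = 412.1 × (19.1/0.961)^(0.31) = 1041 K.

T₂ ≈ 1040 K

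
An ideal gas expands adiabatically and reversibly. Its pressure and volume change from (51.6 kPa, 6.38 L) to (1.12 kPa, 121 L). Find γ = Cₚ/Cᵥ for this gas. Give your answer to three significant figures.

PV^γ = const ⇒ γ = ln(P₂/P₁) / ln(V₁/V₂).
γ = ln(1.12/51.6) / ln(6.38/121) = 1.302.

γ ≈ 1.30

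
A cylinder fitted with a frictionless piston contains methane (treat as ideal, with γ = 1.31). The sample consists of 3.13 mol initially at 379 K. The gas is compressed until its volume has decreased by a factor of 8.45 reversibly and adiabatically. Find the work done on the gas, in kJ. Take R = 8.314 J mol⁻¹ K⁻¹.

For a reversible adiabat TV^(γ−1) is constant, so T₂ = T₁ (V₁/V₂)^(γ−1).
T₂ = 379 × 8.45^(0.31) = 734.5 K.
Q = 0, so ΔU = W_on_gas = nCᵥΔT with Cᵥ = R/(γ−1) = 26.82 J/(mol·K).
ΔU = 3.13 × 26.82 × (734.5 − 379) = 29840 J.

W ≈ 29.8 kJ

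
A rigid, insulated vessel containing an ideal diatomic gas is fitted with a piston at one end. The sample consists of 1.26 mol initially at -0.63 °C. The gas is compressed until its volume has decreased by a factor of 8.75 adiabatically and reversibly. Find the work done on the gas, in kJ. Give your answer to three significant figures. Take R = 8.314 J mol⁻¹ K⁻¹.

W ≈ 9.86 kJ

Adiabatic: T₁V₁^(γ−1) = T₂V₂^(γ−1) ⇒ T₂ = T₁ (V₁/V₂)^(γ−1).
γ = 7/5 for a diatomic ideal gas, so γ−1 = 2/5.
T₁ = -0.63 °C = 272.5 K.
T₂ = 272.5 × 8.75^(2/5) = 648.9 K.
Q = 0, so ΔU = W_on_gas = nCᵥΔT with Cᵥ = R/(γ−1) = 20.79 J/(mol·K).
ΔU = 1.26 × 20.79 × (648.9 − 272.5) = 9858 J.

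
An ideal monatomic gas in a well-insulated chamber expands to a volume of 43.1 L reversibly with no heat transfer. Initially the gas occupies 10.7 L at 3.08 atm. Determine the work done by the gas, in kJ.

W ≈ 3.03 kJ

γ = 5/3 for a monatomic ideal gas.
P₂ = P₁(V₁/V₂)^γ = 3.08×(10.7/43.1)^(5/3) = 0.302 atm.
For a reversible adiabat, W_by_gas = (P₁V₁ − P₂V₂)/(γ−1).
W_by = (312100×0.0107 − 30600×0.0431) / (2/3) = 3030 J.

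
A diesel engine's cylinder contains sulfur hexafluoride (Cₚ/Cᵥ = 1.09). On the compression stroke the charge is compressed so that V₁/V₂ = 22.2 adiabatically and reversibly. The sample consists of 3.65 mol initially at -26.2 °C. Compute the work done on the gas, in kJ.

Adiabatic: T₁V₁^(γ−1) = T₂V₂^(γ−1) ⇒ T₂ = T₁ (V₁/V₂)^(γ−1).
T₁ = -26.2 °C = 246.9 K.
T₂ = 246.9 × 22.2^(0.09) = 326.4 K.
Q = 0, so ΔU = W_on_gas = nCᵥΔT with Cᵥ = R/(γ−1) = 92.38 J/(mol·K).
ΔU = 3.65 × 92.38 × (326.4 − 246.9) = 26800 J.

W ≈ 26.8 kJ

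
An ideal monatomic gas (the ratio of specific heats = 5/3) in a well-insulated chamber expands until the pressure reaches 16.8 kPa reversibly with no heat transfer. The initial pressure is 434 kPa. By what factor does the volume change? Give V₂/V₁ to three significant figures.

V₂/V₁ ≈ 7.04

From PV^γ = const, V₂/V₁ = (P₁/P₂)^(1/γ).
V₂/V₁ = (434/16.8)^(3/5) = 7.036.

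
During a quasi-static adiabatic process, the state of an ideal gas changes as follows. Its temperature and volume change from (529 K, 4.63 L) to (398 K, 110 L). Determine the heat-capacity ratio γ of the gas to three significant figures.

TV^(γ−1) = const ⇒ γ − 1 = ln(T₂/T₁) / ln(V₁/V₂).
γ = 1 + ln(398/529) / ln(4.63/110) = 1.09.

γ ≈ 1.09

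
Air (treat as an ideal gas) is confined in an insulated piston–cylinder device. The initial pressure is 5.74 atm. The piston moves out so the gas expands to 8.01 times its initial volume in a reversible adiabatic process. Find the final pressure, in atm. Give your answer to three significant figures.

Adiabatic: P₁V₁^γ = P₂V₂^γ ⇒ P₂ = P₁ (V₁/V₂)^γ.
For a diatomic ideal gas γ = 7/5.
P₂ = 5.74 × (1/8.01)^(7/5) = 0.3118 atm.

P₂ ≈ 0.312 atm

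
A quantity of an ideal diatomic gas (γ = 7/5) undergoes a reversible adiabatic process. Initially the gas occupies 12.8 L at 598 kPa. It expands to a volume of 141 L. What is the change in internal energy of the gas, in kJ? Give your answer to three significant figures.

ΔU ≈ -11.8 kJ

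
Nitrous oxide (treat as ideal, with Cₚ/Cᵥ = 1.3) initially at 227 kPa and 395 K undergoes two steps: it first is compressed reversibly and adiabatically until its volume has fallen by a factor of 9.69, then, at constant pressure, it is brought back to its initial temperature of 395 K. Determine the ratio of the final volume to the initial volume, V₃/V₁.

Adiabatic step: V₂/V₁ = 0.1032; T₂ = T₁·9.69^(0.3) = 780.7 K.
Isobaric step: V₃/V₂ = T₃/T₂ = 395/780.7.
V₃/V₁ = (V₂/V₁)(V₃/V₂) = 0.1032 × (395/780.7) = 0.05221.

V₃/V₁ ≈ 0.0522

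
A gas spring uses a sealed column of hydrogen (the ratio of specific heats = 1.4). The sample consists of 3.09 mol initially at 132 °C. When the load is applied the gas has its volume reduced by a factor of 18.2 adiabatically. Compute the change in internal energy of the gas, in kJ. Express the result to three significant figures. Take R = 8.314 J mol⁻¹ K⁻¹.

For a reversible adiabat TV^(γ−1) is constant, so T₂ = T₁ (V₁/V₂)^(γ−1).
T₁ = 132 °C = 405.1 K.
T₂ = 405.1 × 18.2^(0.4) = 1293 K.
Q = 0, so ΔU = W_on_gas = nCᵥΔT with Cᵥ = R/(γ−1) = 20.79 J/(mol·K).
ΔU = 3.09 × 20.79 × (1293 − 405.1) = 57030 J.

ΔU ≈ 57.0 kJ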